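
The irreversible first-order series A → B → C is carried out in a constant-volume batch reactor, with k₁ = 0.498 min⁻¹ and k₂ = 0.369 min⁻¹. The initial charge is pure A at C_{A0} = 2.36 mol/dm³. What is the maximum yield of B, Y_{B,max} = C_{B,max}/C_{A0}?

0.424

Evaluating C_B at t_opt = ln(k₂/k₁)/(k₂−k₁) gives C_{B,max}/C_{A0} = (k₁/k₂)^[k₂/(k₂−k₁)].
= (0.498/0.369)^(0.369/(0.369−0.498)) = (1.350)^(-2.860) = 0.4242.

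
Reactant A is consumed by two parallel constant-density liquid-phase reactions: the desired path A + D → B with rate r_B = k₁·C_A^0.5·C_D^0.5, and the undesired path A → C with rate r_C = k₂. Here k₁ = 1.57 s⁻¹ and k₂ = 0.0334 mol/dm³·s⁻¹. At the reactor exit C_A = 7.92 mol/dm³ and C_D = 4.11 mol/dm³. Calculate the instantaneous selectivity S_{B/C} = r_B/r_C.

268

S_{B/C} = r_B/r_C = (k₁·C_A^0.5·C_D^0.5)/(k₂) = (k₁/k₂)·C_A^0.5·C_D^0.5.
= (1.57×7.920^0.5×4.110^0.5) / (0.0334) = 8.957/0.03340 = 268.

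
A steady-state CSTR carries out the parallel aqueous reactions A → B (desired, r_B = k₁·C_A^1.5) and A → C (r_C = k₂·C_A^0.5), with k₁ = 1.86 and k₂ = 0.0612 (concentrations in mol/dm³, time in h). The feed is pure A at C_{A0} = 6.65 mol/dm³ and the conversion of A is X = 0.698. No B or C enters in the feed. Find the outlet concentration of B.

Exit C_A = C_{A0}(1−X) = 6.65×0.302 = 2.008 mol/dm³.
A CSTR operates uniformly at the exit composition, giving r_B = 5.294 and r_C = 0.08673 (each k·C_A^n at C_A = 2.008).
Fraction of consumed A going to B: r_B/(r_B+r_C) = 0.9839.
C_B = 0.9839·C_{A0}·X = 0.9839×6.65×0.698 = 4.57 mol/dm³.

4.57 mol/dm³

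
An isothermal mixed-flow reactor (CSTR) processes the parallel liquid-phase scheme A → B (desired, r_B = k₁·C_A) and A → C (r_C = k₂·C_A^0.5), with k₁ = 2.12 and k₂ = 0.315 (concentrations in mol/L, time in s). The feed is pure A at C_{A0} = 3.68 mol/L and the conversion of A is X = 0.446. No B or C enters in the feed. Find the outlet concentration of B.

1.49 mol/L

Exit C_A = C_{A0}(1−X) = 3.68×0.554 = 2.039 mol/L.
A CSTR operates uniformly at the exit composition, giving r_B = 4.322 and r_C = 0.4498 (each k·C_A^n at C_A = 2.039).
Fraction of consumed A going to B: r_B/(r_B+r_C) = 0.9057.
C_B = 0.9057·C_{A0}·X = 0.9057×3.68×0.446 = 1.49 mol/L.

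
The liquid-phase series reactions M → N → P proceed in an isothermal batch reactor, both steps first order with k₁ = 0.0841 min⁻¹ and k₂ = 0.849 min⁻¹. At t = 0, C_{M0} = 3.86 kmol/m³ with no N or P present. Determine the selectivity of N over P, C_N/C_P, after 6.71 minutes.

For first-order series with pure M initially, C_N(t) = k₁C_{M0}/(k₂−k₁)·(e^(−k₁t) − e^(−k₂t)).
e^(−k₁t) = e^(−0.0841×6.71) = e^(−0.5643) = 0.5688; e^(−k₂t) = e^(−5.697) = 0.003357.
C_N = 0.0841×3.86/(0.849−0.0841) × (0.5688−0.003357) = 0.4244×0.5654 = 0.2400 kmol/m³.
C_M = C_{M0}e^(−k₁t) = 2.195 kmol/m³, so C_P = C_{M0}−C_M−C_N = 1.425 kmol/m³; C_N/C_P = 0.168.

0.168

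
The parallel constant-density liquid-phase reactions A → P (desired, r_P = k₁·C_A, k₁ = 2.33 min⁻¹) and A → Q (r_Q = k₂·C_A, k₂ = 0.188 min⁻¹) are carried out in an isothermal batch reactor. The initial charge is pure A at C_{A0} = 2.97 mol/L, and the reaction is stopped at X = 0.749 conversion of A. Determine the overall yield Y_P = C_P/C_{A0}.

C_A = C_{A0}(1−X) = 0.7455 mol/L.
Both paths are first order in A, so the instantaneous fraction to P is constant: dC_P/d(−C_A) = k₁/(k₁+k₂) = 0.9253.
C_P = 0.9253·(C_{A0}−C_A) = 0.9253×2.225 = 2.06 mol/L.
Y_P = C_P/C_{A0} = 2.058/2.97 = 0.693.

0.693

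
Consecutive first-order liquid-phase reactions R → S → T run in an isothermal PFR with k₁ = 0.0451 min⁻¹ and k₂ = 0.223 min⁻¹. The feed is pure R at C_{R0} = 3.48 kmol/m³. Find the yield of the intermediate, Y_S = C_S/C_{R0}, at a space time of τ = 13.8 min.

0.124

For first-order series with pure R initially, C_S(τ) = k₁C_{R0}/(k₂−k₁)·(e^(−k₁τ) − e^(−k₂τ)).
e^(−k₁τ) = e^(−0.0451×13.8) = e^(−0.6224) = 0.5367; e^(−k₂τ) = e^(−3.077) = 0.04608.
C_S = 0.0451×3.48/(0.223−0.0451) × (0.5367−0.04608) = 0.8822×0.4906 = 0.4328 kmol/m³.
Y_S = C_S/C_{R0} = 0.4328/3.48 = 0.124.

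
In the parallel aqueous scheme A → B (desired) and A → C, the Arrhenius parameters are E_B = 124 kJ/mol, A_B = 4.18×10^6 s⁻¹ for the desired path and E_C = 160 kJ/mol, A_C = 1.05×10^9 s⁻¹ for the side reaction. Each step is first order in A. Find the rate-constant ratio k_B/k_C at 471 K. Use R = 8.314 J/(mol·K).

With equal orders, S_{B/C} = k_B/k_C = (A_B/A_C)·exp[(E_C−E_B)/(RT)].
(E_C−E_B)/(RT) = (160−124)×10³/(8.314×471) = 36000/3916 = 9.193.
k_B/k_C = (4.18×10^6/1.05×10^9)·exp(9.193) = 0.003981 × 9831 = 39.1.

39.1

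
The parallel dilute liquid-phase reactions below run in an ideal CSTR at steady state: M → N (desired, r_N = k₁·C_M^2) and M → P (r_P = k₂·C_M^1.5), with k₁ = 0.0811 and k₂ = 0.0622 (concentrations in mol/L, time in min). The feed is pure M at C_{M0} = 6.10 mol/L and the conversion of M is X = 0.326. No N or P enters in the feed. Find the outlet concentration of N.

1.44 mol/L

Exit C_M = C_{M0}(1−X) = 6.10×0.674 = 4.111 mol/L.
Rates in a CSTR are evaluated at the outlet concentration: r_N = 0.0811×4.111^2 = 1.371, r_P = 0.0622×4.111^1.5 = 0.5185.
Fraction of consumed M going to N: r_N/(r_N+r_P) = 0.7256.
C_N = 0.7256·C_{M0}·X = 0.7256×6.10×0.326 = 1.44 mol/L.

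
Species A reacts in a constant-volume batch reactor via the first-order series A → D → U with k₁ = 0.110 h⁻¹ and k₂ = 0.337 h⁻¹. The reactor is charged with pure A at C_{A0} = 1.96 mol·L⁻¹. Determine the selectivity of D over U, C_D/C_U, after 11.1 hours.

0.229

Solving the coupled first-order balances gives C_D(t) = [k₁/(k₂−k₁)]·C_{A0}·(e^(−k₁t) − e^(−k₂t)).
e^(−k₁t) = e^(−0.110×11.1) = e^(−1.221) = 0.2949; e^(−k₂t) = e^(−3.741) = 0.02374.
C_D = 0.110×1.96/(0.337−0.110) × (0.2949−0.02374) = 0.9498×0.2712 = 0.2576 mol·L⁻¹.
C_A = C_{A0}e^(−k₁t) = 0.5781 mol·L⁻¹, so C_U = C_{A0}−C_A−C_D = 1.124 mol·L⁻¹; C_D/C_U = 0.229.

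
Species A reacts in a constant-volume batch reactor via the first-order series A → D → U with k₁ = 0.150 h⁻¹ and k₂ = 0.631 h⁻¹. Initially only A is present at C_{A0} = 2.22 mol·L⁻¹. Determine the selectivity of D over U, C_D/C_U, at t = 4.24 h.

Solving the coupled first-order balances gives C_D(t) = [k₁/(k₂−k₁)]·C_{A0}·(e^(−k₁t) − e^(−k₂t)).
e^(−k₁t) = e^(−0.150×4.24) = e^(−0.6360) = 0.5294; e^(−k₂t) = e^(−2.675) = 0.06888.
C_D = 0.150×2.22/(0.631−0.150) × (0.5294−0.06888) = 0.6923×0.4605 = 0.3188 mol·L⁻¹.
C_A = C_{A0}e^(−k₁t) = 1.175 mol·L⁻¹, so C_U = C_{A0}−C_A−C_D = 0.7259 mol·L⁻¹; C_D/C_U = 0.439.

0.439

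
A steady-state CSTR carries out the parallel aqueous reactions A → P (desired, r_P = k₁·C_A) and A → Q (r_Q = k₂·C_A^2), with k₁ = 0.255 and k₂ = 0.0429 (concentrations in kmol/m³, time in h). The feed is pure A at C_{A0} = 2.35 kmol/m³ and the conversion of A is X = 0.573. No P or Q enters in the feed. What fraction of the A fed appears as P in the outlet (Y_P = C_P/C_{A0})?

Exit C_A = C_{A0}(1−X) = 2.35×0.427 = 1.003 kmol/m³.
In a CSTR the entire volume is at exit conditions, so r_P = 0.255×1.003 = 0.2559 and r_Q = 0.0429×1.003^2 = 0.04320.
Fraction of consumed A going to P: r_P/(r_P+r_Q) = 0.8556.
C_P = 0.8556·C_{A0}·X = 0.8556×2.35×0.573 = 1.15 kmol/m³; Y_P = C_P/C_{A0} = 0.490.

0.490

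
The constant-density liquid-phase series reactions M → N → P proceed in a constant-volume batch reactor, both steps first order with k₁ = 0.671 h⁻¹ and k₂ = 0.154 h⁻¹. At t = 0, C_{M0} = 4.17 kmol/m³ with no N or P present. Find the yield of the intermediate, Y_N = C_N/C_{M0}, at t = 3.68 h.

For first-order series with pure M initially, C_N(t) = k₁C_{M0}/(k₂−k₁)·(e^(−k₁t) − e^(−k₂t)).
e^(−k₁t) = e^(−0.671×3.68) = e^(−2.469) = 0.08465; e^(−k₂t) = e^(−0.5667) = 0.5674.
C_N = 0.671×4.17/(0.154−0.671) × (0.08465−0.5674) = (-5.412)×(-0.4827) = 2.613 kmol/m³.
Y_N = C_N/C_{M0} = 2.613/4.17 = 0.627.

0.627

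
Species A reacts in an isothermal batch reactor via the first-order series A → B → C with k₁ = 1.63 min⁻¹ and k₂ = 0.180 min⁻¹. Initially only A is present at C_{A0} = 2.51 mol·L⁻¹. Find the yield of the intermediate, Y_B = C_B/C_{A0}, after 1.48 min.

Solving the coupled first-order balances gives C_B(t) = [k₁/(k₂−k₁)]·C_{A0}·(e^(−k₁t) − e^(−k₂t)).
e^(−k₁t) = e^(−1.63×1.48) = e^(−2.412) = 0.08960; e^(−k₂t) = e^(−0.2664) = 0.7661.
C_B = 1.63×2.51/(0.180−1.63) × (0.08960−0.7661) = (-2.822)×(-0.6765) = 1.909 mol·L⁻¹.
Y_B = C_B/C_{A0} = 1.909/2.51 = 0.761.

0.761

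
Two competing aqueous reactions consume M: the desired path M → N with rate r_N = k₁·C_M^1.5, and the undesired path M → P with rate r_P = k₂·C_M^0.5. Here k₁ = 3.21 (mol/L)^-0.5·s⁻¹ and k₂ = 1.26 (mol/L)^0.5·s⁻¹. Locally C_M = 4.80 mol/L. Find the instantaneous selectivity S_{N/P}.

S_{N/P} = r_N/r_P = (k₁·C_M^1.5)/(k₂·C_M^0.5) = (k₁/k₂)·C_M.
= (3.21×4.800^1.5) / (1.26×4.800^0.5) = 33.76/2.761 = 12.2.
Since the desired path is higher order in M, keeping C_M high (PFR or concentrated feed) favours N.

12.2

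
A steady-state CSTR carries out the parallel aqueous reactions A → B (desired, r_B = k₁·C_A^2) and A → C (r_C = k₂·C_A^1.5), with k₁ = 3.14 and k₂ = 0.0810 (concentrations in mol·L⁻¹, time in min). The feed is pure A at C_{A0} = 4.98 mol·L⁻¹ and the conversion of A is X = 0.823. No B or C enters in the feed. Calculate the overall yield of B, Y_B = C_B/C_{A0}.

Exit C_A = C_{A0}(1−X) = 4.98×0.177 = 0.8815 mol·L⁻¹.
In a CSTR the entire volume is at exit conditions, so r_B = 3.14×0.8815^2 = 2.440 and r_C = 0.0810×0.8815^1.5 = 0.06703.
Fraction of consumed A going to B: r_B/(r_B+r_C) = 0.9733.
C_B = 0.9733·C_{A0}·X = 0.9733×4.98×0.823 = 3.99 mol·L⁻¹; Y_B = C_B/C_{A0} = 0.801.

0.801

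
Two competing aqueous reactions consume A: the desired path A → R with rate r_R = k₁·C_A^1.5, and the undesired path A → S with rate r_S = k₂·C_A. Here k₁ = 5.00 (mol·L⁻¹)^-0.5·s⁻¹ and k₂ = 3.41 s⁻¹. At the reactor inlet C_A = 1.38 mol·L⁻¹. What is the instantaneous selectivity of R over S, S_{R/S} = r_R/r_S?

1.72

S_{R/S} = r_R/r_S = (k₁·C_A^1.5)/(k₂·C_A) = (k₁/k₂)·C_A^0.5.
= (5.00×1.380^1.5) / (3.41×1.380) = 8.106/4.706 = 1.72.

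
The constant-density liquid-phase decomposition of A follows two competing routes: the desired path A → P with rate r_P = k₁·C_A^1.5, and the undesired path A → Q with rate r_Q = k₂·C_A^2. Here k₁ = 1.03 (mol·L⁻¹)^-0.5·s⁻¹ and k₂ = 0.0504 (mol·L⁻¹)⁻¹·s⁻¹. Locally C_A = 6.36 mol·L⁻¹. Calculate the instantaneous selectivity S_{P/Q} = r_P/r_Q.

S_{P/Q} = r_P/r_Q = (k₁·C_A^1.5)/(k₂·C_A^2) = (k₁/k₂)·C_A^-0.5.
= (1.03×6.360^1.5) / (0.0504×6.360^2) = 16.52/2.039 = 8.10.

8.10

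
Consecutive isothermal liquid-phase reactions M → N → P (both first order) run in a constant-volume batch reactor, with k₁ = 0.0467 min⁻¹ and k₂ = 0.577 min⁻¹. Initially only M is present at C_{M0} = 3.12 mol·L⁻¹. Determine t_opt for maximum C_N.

For first-order series the maximum of C_N occurs at t_opt = ln(k₂/k₁)/(k₂−k₁).
= ln(0.577/0.0467)/(0.577−0.0467) = ln(12.36)/0.5303 = 2.514/0.5303 = 4.74 min.

4.74 min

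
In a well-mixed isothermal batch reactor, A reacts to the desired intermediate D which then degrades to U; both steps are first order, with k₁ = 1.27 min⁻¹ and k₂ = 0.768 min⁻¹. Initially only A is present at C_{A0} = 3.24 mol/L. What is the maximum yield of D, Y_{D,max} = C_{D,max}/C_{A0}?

Evaluating C_D at t_opt = ln(k₂/k₁)/(k₂−k₁) gives C_{D,max}/C_{A0} = (k₁/k₂)^[k₂/(k₂−k₁)].
= (1.27/0.768)^(0.768/(0.768−1.27)) = (1.654)^(-1.530) = 0.4632.

0.463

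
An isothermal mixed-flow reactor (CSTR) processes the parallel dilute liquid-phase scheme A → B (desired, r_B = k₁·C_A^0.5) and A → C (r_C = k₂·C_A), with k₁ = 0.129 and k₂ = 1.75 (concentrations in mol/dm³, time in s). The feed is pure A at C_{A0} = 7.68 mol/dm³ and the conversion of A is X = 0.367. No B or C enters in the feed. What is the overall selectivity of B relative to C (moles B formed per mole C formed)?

Exit C_A = C_{A0}(1−X) = 7.68×0.633 = 4.861 mol/dm³.
Rates in a CSTR are evaluated at the outlet concentration: r_B = 0.129×4.861^0.5 = 0.2844, r_C = 1.75×4.861 = 8.508.
Overall selectivity = C_B/C_C = r_Bτ/(r_Cτ) = r_B/r_C = 0.0334.

0.0334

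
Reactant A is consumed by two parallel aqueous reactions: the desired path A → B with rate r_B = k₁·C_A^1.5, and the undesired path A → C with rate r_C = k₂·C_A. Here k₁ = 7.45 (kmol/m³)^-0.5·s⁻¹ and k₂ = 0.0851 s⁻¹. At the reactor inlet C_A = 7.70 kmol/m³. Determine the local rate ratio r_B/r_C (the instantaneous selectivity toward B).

S_{B/C} = r_B/r_C = (k₁·C_A^1.5)/(k₂·C_A) = (k₁/k₂)·C_A^0.5.
= (7.45×7.700^1.5) / (0.0851×7.700) = 159.2/0.6553 = 243.

243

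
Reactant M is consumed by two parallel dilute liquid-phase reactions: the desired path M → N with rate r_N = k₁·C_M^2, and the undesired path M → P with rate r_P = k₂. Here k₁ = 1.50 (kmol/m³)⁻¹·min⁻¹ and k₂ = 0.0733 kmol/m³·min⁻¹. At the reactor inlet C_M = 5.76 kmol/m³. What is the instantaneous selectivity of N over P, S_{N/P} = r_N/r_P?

S_{N/P} = r_N/r_P = (k₁·C_M^2)/(k₂) = (k₁/k₂)·C_M^2.
= (1.50×5.760^2) / (0.0733) = 49.77/0.07330 = 679.
Since the desired path is higher order in M, keeping C_M high (PFR or concentrated feed) favours N.

679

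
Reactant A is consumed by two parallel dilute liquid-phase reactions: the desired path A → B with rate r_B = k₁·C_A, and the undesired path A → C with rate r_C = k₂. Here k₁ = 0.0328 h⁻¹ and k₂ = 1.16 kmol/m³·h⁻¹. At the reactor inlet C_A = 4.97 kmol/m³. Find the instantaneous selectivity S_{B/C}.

0.141

S_{B/C} = r_B/r_C = (k₁·C_A)/(k₂) = (k₁/k₂)·C_A.
= (0.0328×4.970) / (1.16) = 0.1630/1.160 = 0.141.
Since the desired path is higher order in A, keeping C_A high (PFR or concentrated feed) favours B.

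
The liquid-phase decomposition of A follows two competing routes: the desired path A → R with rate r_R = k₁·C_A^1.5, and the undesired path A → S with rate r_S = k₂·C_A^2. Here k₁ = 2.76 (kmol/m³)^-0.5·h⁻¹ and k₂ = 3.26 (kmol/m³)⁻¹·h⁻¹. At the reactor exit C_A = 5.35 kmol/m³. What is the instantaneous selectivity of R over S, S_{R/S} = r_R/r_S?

S_{R/S} = r_R/r_S = (k₁·C_A^1.5)/(k₂·C_A^2) = (k₁/k₂)·C_A^-0.5.
= (2.76×5.350^1.5) / (3.26×5.350^2) = 34.15/93.31 = 0.366.

0.366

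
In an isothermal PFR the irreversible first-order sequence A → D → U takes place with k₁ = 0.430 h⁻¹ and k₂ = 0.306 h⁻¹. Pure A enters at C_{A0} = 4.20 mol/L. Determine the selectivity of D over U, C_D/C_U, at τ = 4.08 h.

0.915

The intermediate concentration in a first-order A→B→C sequence is C_D = k₁C_{A0}(e^(−k₁τ) − e^(−k₂τ))/(k₂−k₁).
e^(−k₁τ) = e^(−0.430×4.08) = e^(−1.754) = 0.1730; e^(−k₂τ) = e^(−1.248) = 0.2869.
C_D = 0.430×4.20/(0.306−0.430) × (0.1730−0.2869) = (-14.56)×(-0.1139) = 1.659 mol/L.
C_A = C_{A0}e^(−k₁τ) = 0.7266 mol/L, so C_U = C_{A0}−C_A−C_D = 1.814 mol/L; C_D/C_U = 0.915.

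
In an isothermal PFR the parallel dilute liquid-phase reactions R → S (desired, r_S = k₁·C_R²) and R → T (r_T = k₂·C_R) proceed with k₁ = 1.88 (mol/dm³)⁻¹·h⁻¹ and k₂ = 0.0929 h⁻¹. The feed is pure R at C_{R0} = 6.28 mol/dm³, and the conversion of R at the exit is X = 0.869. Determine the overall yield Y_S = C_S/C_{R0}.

C_R = C_{R0}(1−X) = 0.8227 mol/dm³.
Along a PFR/batch, dC_T/dC_R = −r_T/(r_S+r_T) = −k₂/(k₂+k₁·C_R).
Integrating from C_{R0} to C_R: C_T = (0.0929/1.88)·ln[(0.0929+1.88·6.28)/(0.0929+1.88·0.823)] = 0.04941·ln(11.90/1.640) = 0.09794 mol/dm³.
Then C_S = (C_{R0}−C_R) − C_T = 5.457 − 0.09794 = 5.359 mol/dm³.
Y_S = C_S/C_{R0} = 5.359/6.28 = 0.853.

0.853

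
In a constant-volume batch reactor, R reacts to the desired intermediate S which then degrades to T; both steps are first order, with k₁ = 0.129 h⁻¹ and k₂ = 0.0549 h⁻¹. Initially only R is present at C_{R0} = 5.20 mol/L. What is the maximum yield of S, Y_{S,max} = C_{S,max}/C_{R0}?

Evaluating C_S at t_opt = ln(k₂/k₁)/(k₂−k₁) gives C_{S,max}/C_{R0} = (k₁/k₂)^[k₂/(k₂−k₁)].
= (0.129/0.0549)^(0.0549/(0.0549−0.129)) = (2.350)^(-0.7409) = 0.5310.

0.531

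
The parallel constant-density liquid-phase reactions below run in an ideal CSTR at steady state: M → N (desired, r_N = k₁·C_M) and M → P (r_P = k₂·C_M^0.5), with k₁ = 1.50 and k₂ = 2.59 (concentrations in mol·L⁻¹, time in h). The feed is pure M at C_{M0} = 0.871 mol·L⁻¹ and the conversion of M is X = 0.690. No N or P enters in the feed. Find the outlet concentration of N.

0.139 mol·L⁻¹

Exit C_M = C_{M0}(1−X) = 0.871×0.310 = 0.2700 mol·L⁻¹.
Rates in a CSTR are evaluated at the outlet concentration: r_N = 1.50×0.2700 = 0.4050, r_P = 2.59×0.2700^0.5 = 1.346.
Fraction of consumed M going to N: r_N/(r_N+r_P) = 0.2313.
C_N = 0.2313·C_{M0}·X = 0.2313×0.871×0.690 = 0.139 mol·L⁻¹.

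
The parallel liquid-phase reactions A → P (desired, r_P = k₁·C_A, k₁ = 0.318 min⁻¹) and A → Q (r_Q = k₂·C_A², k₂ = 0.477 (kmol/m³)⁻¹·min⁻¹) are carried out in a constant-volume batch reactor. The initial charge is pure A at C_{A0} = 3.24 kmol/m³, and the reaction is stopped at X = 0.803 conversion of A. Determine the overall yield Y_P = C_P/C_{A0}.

C_A = C_{A0}(1−X) = 0.6383 kmol/m³.
Along a PFR/batch, dC_P/dC_A = −r_P/(r_P+r_Q) = −k₁/(k₁+k₂·C_A).
Integrating from C_{A0} to C_A: C_P = (0.318/0.477)·ln[(0.318+0.477·3.24)/(0.318+0.477·0.638)] = 0.6667·ln(1.863/0.6225) = 0.7310 kmol/m³.
Y_P = C_P/C_{A0} = 0.7310/3.24 = 0.226.

0.226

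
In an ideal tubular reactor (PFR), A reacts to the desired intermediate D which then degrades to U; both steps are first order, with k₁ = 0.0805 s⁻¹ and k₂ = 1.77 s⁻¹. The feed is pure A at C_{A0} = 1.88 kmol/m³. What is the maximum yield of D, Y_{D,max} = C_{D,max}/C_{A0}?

0.0393

At the optimum, C_{D,max}/C_{A0} = (k₁/k₂)^[k₂/(k₂−k₁)].
= (0.0805/1.77)^(1.77/(1.77−0.0805)) = (0.04548)^(1.048) = 0.03925.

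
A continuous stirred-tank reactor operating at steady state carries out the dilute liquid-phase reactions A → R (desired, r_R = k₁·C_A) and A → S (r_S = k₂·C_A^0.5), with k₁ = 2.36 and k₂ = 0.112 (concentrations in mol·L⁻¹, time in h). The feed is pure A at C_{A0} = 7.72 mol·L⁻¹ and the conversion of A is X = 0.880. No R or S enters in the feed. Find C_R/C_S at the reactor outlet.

20.3

Exit C_A = C_{A0}(1−X) = 7.72×0.120 = 0.9264 mol·L⁻¹.
Rates in a CSTR are evaluated at the outlet concentration: r_R = 2.36×0.9264 = 2.186, r_S = 0.112×0.9264^0.5 = 0.1078.
Overall selectivity = C_R/C_S = r_Rτ/(r_Sτ) = r_R/r_S = 20.3.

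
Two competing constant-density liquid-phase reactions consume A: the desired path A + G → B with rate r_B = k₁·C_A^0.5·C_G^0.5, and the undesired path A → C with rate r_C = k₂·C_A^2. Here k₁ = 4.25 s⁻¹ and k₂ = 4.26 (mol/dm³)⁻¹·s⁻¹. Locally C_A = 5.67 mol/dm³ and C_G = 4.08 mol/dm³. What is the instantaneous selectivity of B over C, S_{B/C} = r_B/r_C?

S_{B/C} = r_B/r_C = (k₁·C_A^0.5·C_G^0.5)/(k₂·C_A^2) = (k₁/k₂)·C_A^-1.5·C_G^0.5.
= (4.25×5.670^0.5×4.080^0.5) / (4.26×5.670^2) = 20.44/137.0 = 0.149.

0.149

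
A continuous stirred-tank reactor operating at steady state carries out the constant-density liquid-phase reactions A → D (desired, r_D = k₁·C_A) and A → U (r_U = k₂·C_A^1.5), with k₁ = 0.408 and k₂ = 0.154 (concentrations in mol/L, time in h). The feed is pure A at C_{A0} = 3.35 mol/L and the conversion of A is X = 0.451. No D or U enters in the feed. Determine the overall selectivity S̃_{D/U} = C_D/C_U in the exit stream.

1.95

Exit C_A = C_{A0}(1−X) = 3.35×0.549 = 1.839 mol/L.
In a CSTR the entire volume is at exit conditions, so r_D = 0.408×1.839 = 0.7504 and r_U = 0.154×1.839^1.5 = 0.3841.
Overall selectivity = C_D/C_U = r_Dτ/(r_Uτ) = r_D/r_U = 1.95.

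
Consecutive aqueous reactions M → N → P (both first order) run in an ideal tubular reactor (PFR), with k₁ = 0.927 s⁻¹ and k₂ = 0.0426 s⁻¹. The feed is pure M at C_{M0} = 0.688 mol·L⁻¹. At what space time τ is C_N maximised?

3.48 s

For first-order series the maximum of C_N occurs at τ_opt = ln(k₂/k₁)/(k₂−k₁).
= ln(0.0426/0.927)/(0.0426−0.927) = ln(0.04595)/-0.8844 = -3.080/-0.8844 = 3.48 s.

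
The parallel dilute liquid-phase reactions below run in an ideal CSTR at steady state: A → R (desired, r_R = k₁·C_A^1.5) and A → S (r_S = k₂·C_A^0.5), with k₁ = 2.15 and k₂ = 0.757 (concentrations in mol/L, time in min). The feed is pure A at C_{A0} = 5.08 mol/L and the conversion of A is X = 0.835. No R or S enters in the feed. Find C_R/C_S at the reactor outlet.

2.38

Exit C_A = C_{A0}(1−X) = 5.08×0.165 = 0.8382 mol/L.
Rates in a CSTR are evaluated at the outlet concentration: r_R = 2.15×0.8382^1.5 = 1.650, r_S = 0.757×0.8382^0.5 = 0.6931.
Overall selectivity = C_R/C_S = r_Rτ/(r_Sτ) = r_R/r_S = 2.38.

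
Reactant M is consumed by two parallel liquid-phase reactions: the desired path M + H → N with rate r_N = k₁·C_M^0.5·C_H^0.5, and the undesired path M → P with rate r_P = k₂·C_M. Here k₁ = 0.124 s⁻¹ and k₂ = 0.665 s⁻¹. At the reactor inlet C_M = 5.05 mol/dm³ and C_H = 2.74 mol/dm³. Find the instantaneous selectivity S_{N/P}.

0.137

S_{N/P} = r_N/r_P = (k₁·C_M^0.5·C_H^0.5)/(k₂·C_M) = (k₁/k₂)·C_M^-0.5·C_H^0.5.
= (0.124×5.050^0.5×2.740^0.5) / (0.665×5.050) = 0.4613/3.358 = 0.137.
The undesired path is higher order in M, so low C_M (CSTR or dilute feed) favours N.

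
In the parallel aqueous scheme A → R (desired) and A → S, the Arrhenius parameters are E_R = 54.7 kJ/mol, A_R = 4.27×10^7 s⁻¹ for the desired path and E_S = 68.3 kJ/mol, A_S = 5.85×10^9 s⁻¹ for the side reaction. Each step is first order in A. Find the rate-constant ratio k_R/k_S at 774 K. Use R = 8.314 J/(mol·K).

0.0604

k_R/k_S = (A_R/A_S)·exp[−(E_R−E_S)/(RT)] = (A_R/A_S)·exp[(E_S−E_R)/(RT)].
(E_S−E_R)/(RT) = (68.3−54.7)×10³/(8.314×774) = 13600/6435 = 2.113.
k_R/k_S = (4.27×10^7/5.85×10^9)·exp(2.113) = 0.007299 × 8.277 = 0.0604.
Since E_R < E_S, lowering the temperature improves selectivity toward R.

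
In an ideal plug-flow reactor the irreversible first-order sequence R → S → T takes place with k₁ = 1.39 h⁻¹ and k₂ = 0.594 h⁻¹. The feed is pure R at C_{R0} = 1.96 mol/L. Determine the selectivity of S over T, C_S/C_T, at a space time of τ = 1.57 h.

For first-order series with pure R initially, C_S(τ) = k₁C_{R0}/(k₂−k₁)·(e^(−k₁τ) − e^(−k₂τ)).
e^(−k₁τ) = e^(−1.39×1.57) = e^(−2.182) = 0.1128; e^(−k₂τ) = e^(−0.9326) = 0.3935.
C_S = 1.39×1.96/(0.594−1.39) × (0.1128−0.3935) = (-3.423)×(-0.2808) = 0.9609 mol/L.
C_R = C_{R0}e^(−k₁τ) = 0.2211 mol/L, so C_T = C_{R0}−C_R−C_S = 0.7780 mol/L; C_S/C_T = 1.24.

1.24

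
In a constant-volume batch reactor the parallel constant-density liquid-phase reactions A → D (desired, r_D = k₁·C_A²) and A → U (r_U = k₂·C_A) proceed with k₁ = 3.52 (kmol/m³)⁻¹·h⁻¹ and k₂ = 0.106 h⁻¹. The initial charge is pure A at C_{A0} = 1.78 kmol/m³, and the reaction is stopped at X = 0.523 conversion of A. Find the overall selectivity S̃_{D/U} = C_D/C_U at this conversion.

C_A = C_{A0}(1−X) = 0.8491 kmol/m³.
Along a PFR/batch, dC_U/dC_A = −r_U/(r_D+r_U) = −k₂/(k₂+k₁·C_A).
Integrating from C_{A0} to C_A: C_U = (0.106/3.52)·ln[(0.106+3.52·1.78)/(0.106+3.52·0.849)] = 0.03011·ln(6.372/3.095) = 0.02175 kmol/m³.
Then C_D = (C_{A0}−C_A) − C_U = 0.9309 − 0.02175 = 0.9092 kmol/m³.
S̃_{D/U} = C_D/C_U = 0.9092/0.02175 = 41.8.

41.8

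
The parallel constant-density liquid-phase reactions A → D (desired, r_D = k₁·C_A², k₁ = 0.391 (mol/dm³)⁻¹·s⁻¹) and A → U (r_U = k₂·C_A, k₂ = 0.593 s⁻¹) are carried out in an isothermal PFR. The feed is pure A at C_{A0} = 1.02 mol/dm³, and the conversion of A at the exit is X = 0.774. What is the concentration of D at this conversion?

0.224 mol/dm³

C_A = C_{A0}(1−X) = 0.2305 mol/dm³.
Along a PFR/batch, dC_U/dC_A = −r_U/(r_D+r_U) = −k₂/(k₂+k₁·C_A).
Integrating from C_{A0} to C_A: C_U = (0.593/0.391)·ln[(0.593+0.391·1.02)/(0.593+0.391·0.231)] = 1.517·ln(0.9918/0.6831) = 0.5655 mol/dm³.
Then C_D = (C_{A0}−C_A) − C_U = 0.7895 − 0.5655 = 0.2240 mol/dm³.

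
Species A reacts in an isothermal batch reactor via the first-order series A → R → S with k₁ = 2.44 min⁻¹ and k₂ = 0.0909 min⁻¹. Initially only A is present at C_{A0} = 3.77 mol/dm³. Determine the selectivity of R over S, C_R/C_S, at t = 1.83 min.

7.17

For first-order series with pure A initially, C_R(t) = k₁C_{A0}/(k₂−k₁)·(e^(−k₁t) − e^(−k₂t)).
e^(−k₁t) = e^(−2.44×1.83) = e^(−4.465) = 0.01150; e^(−k₂t) = e^(−0.1663) = 0.8468.
C_R = 2.44×3.77/(0.0909−2.44) × (0.01150−0.8468) = (-3.916)×(-0.8352) = 3.271 mol/dm³.
C_A = C_{A0}e^(−k₁t) = 0.04336 mol/dm³, so C_S = C_{A0}−C_A−C_R = 0.4559 mol/dm³; C_R/C_S = 7.17.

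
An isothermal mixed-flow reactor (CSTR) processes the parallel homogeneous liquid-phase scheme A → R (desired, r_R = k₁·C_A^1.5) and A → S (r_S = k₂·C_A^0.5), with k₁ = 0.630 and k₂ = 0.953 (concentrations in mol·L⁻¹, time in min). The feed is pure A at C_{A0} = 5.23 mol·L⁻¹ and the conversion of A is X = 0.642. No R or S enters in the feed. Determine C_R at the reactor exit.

Exit C_A = C_{A0}(1−X) = 5.23×0.358 = 1.872 mol·L⁻¹.
A CSTR operates uniformly at the exit composition, giving r_R = 1.614 and r_S = 1.304 (each k·C_A^n at C_A = 1.872).
Fraction of consumed A going to R: r_R/(r_R+r_S) = 0.5531.
C_R = 0.5531·C_{A0}·X = 0.5531×5.23×0.642 = 1.86 mol·L⁻¹.

1.86 mol·L⁻¹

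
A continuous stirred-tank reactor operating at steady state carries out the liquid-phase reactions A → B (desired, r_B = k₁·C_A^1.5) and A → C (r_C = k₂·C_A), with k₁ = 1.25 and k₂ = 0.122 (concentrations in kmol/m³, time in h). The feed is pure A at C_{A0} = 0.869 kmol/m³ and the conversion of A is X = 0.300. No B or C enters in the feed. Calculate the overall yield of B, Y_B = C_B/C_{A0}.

0.267

Exit C_A = C_{A0}(1−X) = 0.869×0.700 = 0.6083 kmol/m³.
A CSTR operates uniformly at the exit composition, giving r_B = 0.5930 and r_C = 0.07421 (each k·C_A^n at C_A = 0.6083).
Fraction of consumed A going to B: r_B/(r_B+r_C) = 0.8888.
C_B = 0.8888·C_{A0}·X = 0.8888×0.869×0.300 = 0.232 kmol/m³; Y_B = C_B/C_{A0} = 0.267.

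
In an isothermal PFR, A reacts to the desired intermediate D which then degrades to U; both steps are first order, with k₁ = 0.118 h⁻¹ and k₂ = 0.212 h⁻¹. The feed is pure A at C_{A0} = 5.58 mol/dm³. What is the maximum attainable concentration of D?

At the optimum, C_{D,max}/C_{A0} = (k₁/k₂)^[k₂/(k₂−k₁)].
= (0.118/0.212)^(0.212/(0.212−0.118)) = (0.5566)^(2.255) = 0.2668.
C_{D,max} = 0.2668×5.58 = 1.49 mol/dm³.

1.49 mol/dm³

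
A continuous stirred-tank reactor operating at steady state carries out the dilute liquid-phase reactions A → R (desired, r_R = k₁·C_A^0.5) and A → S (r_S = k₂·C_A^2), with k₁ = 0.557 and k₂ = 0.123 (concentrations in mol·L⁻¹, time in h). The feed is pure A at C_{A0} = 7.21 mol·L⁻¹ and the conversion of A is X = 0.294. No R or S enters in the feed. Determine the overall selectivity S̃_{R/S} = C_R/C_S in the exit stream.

0.394

Exit C_A = C_{A0}(1−X) = 7.21×0.706 = 5.090 mol·L⁻¹.
Rates in a CSTR are evaluated at the outlet concentration: r_R = 0.557×5.090^0.5 = 1.257, r_S = 0.123×5.090^2 = 3.187.
Overall selectivity = C_R/C_S = r_Rτ/(r_Sτ) = r_R/r_S = 0.394.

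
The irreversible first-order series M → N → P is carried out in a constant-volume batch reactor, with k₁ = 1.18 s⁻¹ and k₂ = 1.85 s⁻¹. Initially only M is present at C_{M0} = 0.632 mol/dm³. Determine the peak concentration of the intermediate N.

0.183 mol/dm³

At the optimum, C_{N,max}/C_{M0} = (k₁/k₂)^[k₂/(k₂−k₁)].
= (1.18/1.85)^(1.85/(1.85−1.18)) = (0.6378)^(2.761) = 0.2889.
C_{N,max} = 0.2889×0.632 = 0.183 mol/dm³.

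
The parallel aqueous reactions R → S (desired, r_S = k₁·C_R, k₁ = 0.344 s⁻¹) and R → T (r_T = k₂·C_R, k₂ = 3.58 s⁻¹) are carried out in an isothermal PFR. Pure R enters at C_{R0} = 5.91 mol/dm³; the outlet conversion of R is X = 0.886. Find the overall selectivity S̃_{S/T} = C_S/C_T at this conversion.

0.0961

C_R = C_{R0}(1−X) = 0.6737 mol/dm³.
Both paths are first order in R, so the instantaneous fraction to S is constant: dC_S/d(−C_R) = k₁/(k₁+k₂) = 0.08767.
C_S = 0.08767·(C_{R0}−C_R) = 0.08767×5.236 = 0.459 mol/dm³.
C_T = (C_{R0}−C_R)−C_S = 4.777 mol/dm³; S̃_{S/T} = 0.4590/4.777 = 0.0961.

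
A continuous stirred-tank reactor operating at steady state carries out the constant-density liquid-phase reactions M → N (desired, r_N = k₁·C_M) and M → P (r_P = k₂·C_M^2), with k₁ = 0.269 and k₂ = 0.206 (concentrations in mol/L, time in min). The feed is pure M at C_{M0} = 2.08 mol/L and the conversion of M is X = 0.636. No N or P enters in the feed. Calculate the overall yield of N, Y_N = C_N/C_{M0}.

0.403

Exit C_M = C_{M0}(1−X) = 2.08×0.364 = 0.7571 mol/L.
Rates in a CSTR are evaluated at the outlet concentration: r_N = 0.269×0.7571 = 0.2037, r_P = 0.206×0.7571^2 = 0.1181.
Fraction of consumed M going to N: r_N/(r_N+r_P) = 0.6330.
C_N = 0.6330·C_{M0}·X = 0.6330×2.08×0.636 = 0.837 mol/L; Y_N = C_N/C_{M0} = 0.403.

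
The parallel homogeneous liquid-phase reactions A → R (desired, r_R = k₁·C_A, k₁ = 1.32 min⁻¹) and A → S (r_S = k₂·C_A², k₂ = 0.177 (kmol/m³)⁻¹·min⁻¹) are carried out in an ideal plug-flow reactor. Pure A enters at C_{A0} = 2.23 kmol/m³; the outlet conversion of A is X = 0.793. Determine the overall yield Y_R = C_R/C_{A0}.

C_A = C_{A0}(1−X) = 0.4616 kmol/m³.
Along a PFR/batch, dC_R/dC_A = −r_R/(r_R+r_S) = −k₁/(k₁+k₂·C_A).
Integrating from C_{A0} to C_A: C_R = (1.32/0.177)·ln[(1.32+0.177·2.23)/(1.32+0.177·0.462)] = 7.458·ln(1.715/1.402) = 1.503 kmol/m³.
Y_R = C_R/C_{A0} = 1.503/2.23 = 0.674.

0.674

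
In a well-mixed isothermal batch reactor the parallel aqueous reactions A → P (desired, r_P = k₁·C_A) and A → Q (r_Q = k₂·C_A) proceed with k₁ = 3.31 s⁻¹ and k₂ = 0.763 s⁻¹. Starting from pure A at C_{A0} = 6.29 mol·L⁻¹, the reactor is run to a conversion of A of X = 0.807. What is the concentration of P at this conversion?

C_A = C_{A0}(1−X) = 1.214 mol·L⁻¹.
Both paths are first order in A, so the instantaneous fraction to P is constant: dC_P/d(−C_A) = k₁/(k₁+k₂) = 0.8127.
C_P = 0.8127·(C_{A0}−C_A) = 0.8127×5.076 = 4.13 mol·L⁻¹.

4.13 mol·L⁻¹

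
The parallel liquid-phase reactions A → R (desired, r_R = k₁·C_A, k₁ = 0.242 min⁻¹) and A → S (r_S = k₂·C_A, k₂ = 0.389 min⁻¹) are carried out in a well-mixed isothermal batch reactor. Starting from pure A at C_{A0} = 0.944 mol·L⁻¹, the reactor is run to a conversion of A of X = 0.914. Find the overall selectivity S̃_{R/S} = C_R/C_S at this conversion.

C_A = C_{A0}(1−X) = 0.08118 mol·L⁻¹.
Both paths are first order in A, so the instantaneous fraction to R is constant: dC_R/d(−C_A) = k₁/(k₁+k₂) = 0.3835.
C_R = 0.3835·(C_{A0}−C_A) = 0.3835×0.8628 = 0.331 mol·L⁻¹.
C_S = (C_{A0}−C_A)−C_R = 0.5319 mol·L⁻¹; S̃_{R/S} = 0.3309/0.5319 = 0.622.

0.622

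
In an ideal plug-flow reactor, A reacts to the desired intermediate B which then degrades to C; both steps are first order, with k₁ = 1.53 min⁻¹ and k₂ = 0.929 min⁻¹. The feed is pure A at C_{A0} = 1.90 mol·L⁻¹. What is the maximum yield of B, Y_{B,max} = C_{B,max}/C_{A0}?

0.462

At the optimum, C_{B,max}/C_{A0} = (k₁/k₂)^[k₂/(k₂−k₁)].
= (1.53/0.929)^(0.929/(0.929−1.53)) = (1.647)^(-1.546) = 0.4625.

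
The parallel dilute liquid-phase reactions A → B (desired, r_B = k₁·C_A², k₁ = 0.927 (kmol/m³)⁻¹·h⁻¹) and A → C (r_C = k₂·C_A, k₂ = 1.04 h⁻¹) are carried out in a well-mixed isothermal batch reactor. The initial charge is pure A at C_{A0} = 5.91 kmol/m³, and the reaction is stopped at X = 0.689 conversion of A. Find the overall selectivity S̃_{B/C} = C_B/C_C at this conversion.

3.19

C_A = C_{A0}(1−X) = 1.838 kmol/m³.
Along a PFR/batch, dC_C/dC_A = −r_C/(r_B+r_C) = −k₂/(k₂+k₁·C_A).
Integrating from C_{A0} to C_A: C_C = (1.04/0.927)·ln[(1.04+0.927·5.91)/(1.04+0.927·1.84)] = 1.122·ln(6.519/2.744) = 0.9708 kmol/m³.
Then C_B = (C_{A0}−C_A) − C_C = 4.072 − 0.9708 = 3.101 kmol/m³.
S̃_{B/C} = C_B/C_C = 3.101/0.9708 = 3.19.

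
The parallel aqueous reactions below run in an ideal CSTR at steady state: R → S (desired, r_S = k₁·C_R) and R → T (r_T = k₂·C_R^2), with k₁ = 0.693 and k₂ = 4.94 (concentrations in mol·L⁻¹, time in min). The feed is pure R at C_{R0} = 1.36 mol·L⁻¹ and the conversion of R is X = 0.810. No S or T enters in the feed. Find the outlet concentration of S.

Exit C_R = C_{R0}(1−X) = 1.36×0.190 = 0.2584 mol·L⁻¹.
Rates in a CSTR are evaluated at the outlet concentration: r_S = 0.693×0.2584 = 0.1791, r_T = 4.94×0.2584^2 = 0.3298.
Fraction of consumed R going to S: r_S/(r_S+r_T) = 0.3519.
C_S = 0.3519·C_{R0}·X = 0.3519×1.36×0.810 = 0.388 mol·L⁻¹.

0.388 mol·L⁻¹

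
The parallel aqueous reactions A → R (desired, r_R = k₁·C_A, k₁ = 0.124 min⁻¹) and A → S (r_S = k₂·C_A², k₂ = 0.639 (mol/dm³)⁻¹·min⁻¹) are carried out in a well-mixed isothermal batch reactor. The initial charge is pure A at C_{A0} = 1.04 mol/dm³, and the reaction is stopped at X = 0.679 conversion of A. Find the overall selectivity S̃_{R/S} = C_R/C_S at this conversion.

C_A = C_{A0}(1−X) = 0.3338 mol/dm³.
Along a PFR/batch, dC_R/dC_A = −r_R/(r_R+r_S) = −k₁/(k₁+k₂·C_A).
Integrating from C_{A0} to C_A: C_R = (0.124/0.639)·ln[(0.124+0.639·1.04)/(0.124+0.639·0.334)] = 0.1941·ln(0.7886/0.3373) = 0.1648 mol/dm³.
C_S = (C_{A0}−C_A)−C_R = 0.5414 mol/dm³; S̃_{R/S} = 0.1648/0.5414 = 0.304.

0.304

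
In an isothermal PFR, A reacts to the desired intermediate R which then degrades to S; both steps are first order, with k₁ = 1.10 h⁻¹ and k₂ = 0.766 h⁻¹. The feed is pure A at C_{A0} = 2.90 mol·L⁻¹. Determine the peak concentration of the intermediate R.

1.26 mol·L⁻¹

Evaluating C_R at τ_opt = ln(k₂/k₁)/(k₂−k₁) gives C_{R,max}/C_{A0} = (k₁/k₂)^[k₂/(k₂−k₁)].
= (1.10/0.766)^(0.766/(0.766−1.10)) = (1.436)^(-2.293) = 0.4361.
C_{R,max} = 0.4361×2.90 = 1.26 mol·L⁻¹.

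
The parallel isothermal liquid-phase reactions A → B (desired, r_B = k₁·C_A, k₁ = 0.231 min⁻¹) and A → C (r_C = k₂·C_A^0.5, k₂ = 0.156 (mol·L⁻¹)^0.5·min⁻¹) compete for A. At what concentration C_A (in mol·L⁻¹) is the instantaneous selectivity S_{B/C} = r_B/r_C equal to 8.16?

30.4 mol·L⁻¹

S_{B/C} = (k₁/k₂)·C_A^0.5 ⇒ C_A = (S·k₂/k₁)^(2).
= (8.16×0.156/0.231)^(2) = (5.511)^(2) = 30.4 mol·L⁻¹.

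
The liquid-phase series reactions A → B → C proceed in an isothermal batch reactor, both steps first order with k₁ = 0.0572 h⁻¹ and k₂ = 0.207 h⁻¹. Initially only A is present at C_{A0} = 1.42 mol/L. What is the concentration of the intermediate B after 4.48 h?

The intermediate concentration in a first-order A→B→C sequence is C_B = k₁C_{A0}(e^(−k₁t) − e^(−k₂t))/(k₂−k₁).
e^(−k₁t) = e^(−0.0572×4.48) = e^(−0.2563) = 0.7739; e^(−k₂t) = e^(−0.9274) = 0.3956.
C_B = 0.0572×1.42/(0.207−0.0572) × (0.7739−0.3956) = 0.5422×0.3783 = 0.2051 mol/L.

0.205 mol/L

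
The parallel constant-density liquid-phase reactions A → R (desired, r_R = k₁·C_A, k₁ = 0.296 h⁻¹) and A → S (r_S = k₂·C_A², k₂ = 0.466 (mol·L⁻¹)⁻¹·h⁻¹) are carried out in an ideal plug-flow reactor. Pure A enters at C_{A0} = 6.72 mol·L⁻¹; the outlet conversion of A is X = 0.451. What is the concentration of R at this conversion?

0.337 mol·L⁻¹

C_A = C_{A0}(1−X) = 3.689 mol·L⁻¹.
Along a PFR/batch, dC_R/dC_A = −r_R/(r_R+r_S) = −k₁/(k₁+k₂·C_A).
Integrating from C_{A0} to C_A: C_R = (0.296/0.466)·ln[(0.296+0.466·6.72)/(0.296+0.466·3.69)] = 0.6352·ln(3.428/2.015) = 0.3374 mol·L⁻¹.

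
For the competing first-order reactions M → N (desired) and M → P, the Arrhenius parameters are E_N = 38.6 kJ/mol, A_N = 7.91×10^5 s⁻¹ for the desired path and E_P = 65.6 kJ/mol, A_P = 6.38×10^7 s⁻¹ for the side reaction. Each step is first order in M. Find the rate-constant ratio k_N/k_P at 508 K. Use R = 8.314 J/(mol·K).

Since both paths have the same order in M, the concentration cancels and S_{N/P} = k_N/k_P = (A_N/A_P)·exp[(E_P−E_N)/(RT)].
(E_P−E_N)/(RT) = (65.6−38.6)×10³/(8.314×508) = 27000/4224 = 6.393.
k_N/k_P = (7.91×10^5/6.38×10^7)·exp(6.393) = 0.01240 × 597.5 = 7.41.

7.41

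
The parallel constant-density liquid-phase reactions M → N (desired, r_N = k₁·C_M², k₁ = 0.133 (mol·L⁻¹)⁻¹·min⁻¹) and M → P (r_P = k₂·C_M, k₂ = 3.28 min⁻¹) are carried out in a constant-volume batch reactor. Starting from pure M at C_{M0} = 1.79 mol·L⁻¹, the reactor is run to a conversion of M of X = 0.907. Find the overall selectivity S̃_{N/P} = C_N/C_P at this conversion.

C_M = C_{M0}(1−X) = 0.1665 mol·L⁻¹.
Along a PFR/batch, dC_P/dC_M = −r_P/(r_N+r_P) = −k₂/(k₂+k₁·C_M).
Integrating from C_{M0} to C_M: C_P = (3.28/0.133)·ln[(3.28+0.133·1.79)/(3.28+0.133·0.166)] = 24.66·ln(3.518/3.302) = 1.562 mol·L⁻¹.
Then C_N = (C_{M0}−C_M) − C_P = 1.624 − 1.562 = 0.06142 mol·L⁻¹.
S̃_{N/P} = C_N/C_P = 0.06142/1.562 = 0.0393.

0.0393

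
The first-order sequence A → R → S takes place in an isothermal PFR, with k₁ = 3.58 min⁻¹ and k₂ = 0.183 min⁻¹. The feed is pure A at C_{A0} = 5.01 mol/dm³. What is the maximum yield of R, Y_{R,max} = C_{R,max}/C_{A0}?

For a first-order series the maximum intermediate yield is C_{R,max}/C_{A0} = (k₁/k₂)^[k₂/(k₂−k₁)].
= (3.58/0.183)^(0.183/(0.183−3.58)) = (19.56)^(-0.05387) = 0.8520.

0.852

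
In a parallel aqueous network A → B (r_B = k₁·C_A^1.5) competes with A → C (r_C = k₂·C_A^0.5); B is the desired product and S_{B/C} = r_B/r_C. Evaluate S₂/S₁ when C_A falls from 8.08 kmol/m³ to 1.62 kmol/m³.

S_{B/C} = (k₁/k₂)·C_A, so S₂/S₁ = (C_{A,2}/C_{A,1}).
= 1.62/8.08 = 0.200.

0.200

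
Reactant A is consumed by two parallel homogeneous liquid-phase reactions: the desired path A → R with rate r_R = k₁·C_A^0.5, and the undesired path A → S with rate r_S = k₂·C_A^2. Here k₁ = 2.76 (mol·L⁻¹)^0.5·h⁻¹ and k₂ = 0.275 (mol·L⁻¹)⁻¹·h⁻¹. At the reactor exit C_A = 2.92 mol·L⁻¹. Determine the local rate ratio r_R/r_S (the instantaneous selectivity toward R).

S_{R/S} = r_R/r_S = (k₁·C_A^0.5)/(k₂·C_A^2) = (k₁/k₂)·C_A^-1.5.
= (2.76×2.920^0.5) / (0.275×2.920^2) = 4.716/2.345 = 2.01.
The undesired path is higher order in A, so low C_A (CSTR or dilute feed) favours R.

2.01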